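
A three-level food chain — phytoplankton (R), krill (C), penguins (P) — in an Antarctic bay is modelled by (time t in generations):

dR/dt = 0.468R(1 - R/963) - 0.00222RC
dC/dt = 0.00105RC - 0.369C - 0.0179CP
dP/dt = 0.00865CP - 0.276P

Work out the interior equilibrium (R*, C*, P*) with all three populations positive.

From dP/dt = 0: 0.00865C* = 0.276, so C* = 31.9.
From dR/dt = 0: 0.468(1 - R*/963) = 0.00222·31.9, giving R* = 963·(1 - 0.151) = 817.
From dC/dt = 0: 0.00105·817 - 0.369 = 0.0179P*, so P* = 0.489/0.0179 = 27.3.

R* ≈ 817, C* ≈ 31.9, P* ≈ 27.3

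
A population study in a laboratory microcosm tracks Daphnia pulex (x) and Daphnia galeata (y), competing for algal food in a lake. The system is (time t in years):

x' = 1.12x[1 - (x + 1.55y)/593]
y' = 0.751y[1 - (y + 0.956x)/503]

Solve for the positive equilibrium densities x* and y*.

Setting both brackets to zero gives the nullclines x + 1.55y = 593 and 0.956x + y = 503.
Substituting y = 503 - 0.956x into the first: x(1 - 1.55·0.956) = 593 - 1.55·503.
So x* = -187/-0.482 = 387, and then y* = 503 - 0.956·387 = 133.

x* ≈ 387, y* ≈ 133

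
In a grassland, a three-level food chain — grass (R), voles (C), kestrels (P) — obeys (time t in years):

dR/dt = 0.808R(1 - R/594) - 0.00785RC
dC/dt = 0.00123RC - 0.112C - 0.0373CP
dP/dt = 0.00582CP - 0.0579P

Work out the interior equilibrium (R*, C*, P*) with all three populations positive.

From dP/dt = 0: 0.00582C* = 0.0579, so C* = 9.95.
From dR/dt = 0: 0.808(1 - R*/594) = 0.00785·9.95, giving R* = 594·(1 - 0.0967) = 537.
From dC/dt = 0: 0.00123·537 - 0.112 = 0.0373P*, so P* = 0.548/0.0373 = 14.7.

R* ≈ 537, C* ≈ 9.95, P* ≈ 14.7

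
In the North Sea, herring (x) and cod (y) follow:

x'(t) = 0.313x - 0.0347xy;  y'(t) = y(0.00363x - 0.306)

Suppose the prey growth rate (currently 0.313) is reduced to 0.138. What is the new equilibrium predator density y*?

At the interior fixed point, setting dx/dt = 0 with x > 0 fixes y* = (prey growth rate)/(xy coefficient) — independent of the other coefficients.
With the change, y* = 0.138/0.0347 = 3.98; it falls from 9.02.

y* ≈ 3.98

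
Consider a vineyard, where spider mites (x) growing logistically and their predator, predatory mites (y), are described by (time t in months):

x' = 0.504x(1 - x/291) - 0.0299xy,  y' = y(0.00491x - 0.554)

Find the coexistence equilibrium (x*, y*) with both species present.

From dy/dt = 0 with y > 0: 0.00491x* = 0.554, so x* = 113.
Substitute into dx/dt = 0: 0.504(1 - 113/291) = 0.0299y*.
The bracket is 0.612, giving y* = 0.309/0.0299 = 10.3.

x* ≈ 113, y* ≈ 10.3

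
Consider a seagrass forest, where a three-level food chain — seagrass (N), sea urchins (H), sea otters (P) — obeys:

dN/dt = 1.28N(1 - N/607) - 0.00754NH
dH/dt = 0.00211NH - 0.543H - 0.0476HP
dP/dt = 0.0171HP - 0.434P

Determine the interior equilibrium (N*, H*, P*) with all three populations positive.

N* ≈ 516, H* ≈ 25.4, P* ≈ 11.5

From dP/dt = 0: 0.0171H* = 0.434, so H* = 25.4.
From dN/dt = 0: 1.28(1 - N*/607) = 0.00754·25.4, giving N* = 607·(1 - 0.15) = 516.
From dH/dt = 0: 0.00211·516 - 0.543 = 0.0476P*, so P* = 0.546/0.0476 = 11.5.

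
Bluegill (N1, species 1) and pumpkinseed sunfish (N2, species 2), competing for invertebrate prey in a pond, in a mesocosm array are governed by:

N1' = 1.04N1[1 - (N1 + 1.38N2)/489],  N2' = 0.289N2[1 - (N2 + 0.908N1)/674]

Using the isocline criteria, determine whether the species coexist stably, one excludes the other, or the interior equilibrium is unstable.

Compare the nullcline intercepts: K1/α12 = 489/1.38 = 354 < K2 = 674; K2/α21 = 674/0.908 = 742 > K1 = 489.
Since the inequalities point opposite ways, species 2 can invade but species 1 cannot.

species 2 excludes species 1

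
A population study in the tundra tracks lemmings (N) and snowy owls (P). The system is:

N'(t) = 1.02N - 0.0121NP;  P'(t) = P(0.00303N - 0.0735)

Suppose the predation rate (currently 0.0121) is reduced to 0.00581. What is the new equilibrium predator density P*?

At the interior fixed point, setting dN/dt = 0 with N > 0 fixes P* = (prey growth rate)/(NP coefficient) — independent of the other coefficients.
With the change, P* = 1.02/0.00581 = 176; it rises from 84.3.

P* ≈ 176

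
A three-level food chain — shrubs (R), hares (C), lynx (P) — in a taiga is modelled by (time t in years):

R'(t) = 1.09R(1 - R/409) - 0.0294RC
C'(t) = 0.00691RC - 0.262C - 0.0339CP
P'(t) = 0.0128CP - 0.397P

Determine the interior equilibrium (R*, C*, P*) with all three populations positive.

R* ≈ 66.8, C* ≈ 31, P* ≈ 5.9

From dP/dt = 0: 0.0128C* = 0.397, so C* = 31.
From dR/dt = 0: 1.09(1 - R*/409) = 0.0294·31, giving R* = 409·(1 - 0.837) = 66.8.
From dC/dt = 0: 0.00691·66.8 - 0.262 = 0.0339P*, so P* = 0.2/0.0339 = 5.9.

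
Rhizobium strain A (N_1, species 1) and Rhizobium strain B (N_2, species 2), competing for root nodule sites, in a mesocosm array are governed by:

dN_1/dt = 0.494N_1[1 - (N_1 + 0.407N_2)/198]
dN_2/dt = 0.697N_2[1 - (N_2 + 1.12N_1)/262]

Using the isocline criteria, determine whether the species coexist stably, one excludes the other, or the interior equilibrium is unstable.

Compare the nullcline intercepts: K1/α12 = 198/0.407 = 486 > K2 = 262; K2/α21 = 262/1.12 = 234 > K1 = 198.
Since both inequalities hold, each species can invade when rare, so the interior equilibrium is stable.

stable coexistence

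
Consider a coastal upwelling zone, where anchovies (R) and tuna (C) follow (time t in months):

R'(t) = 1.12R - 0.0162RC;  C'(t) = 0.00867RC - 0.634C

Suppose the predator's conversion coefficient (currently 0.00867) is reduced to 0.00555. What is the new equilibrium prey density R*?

At the interior fixed point, setting dC/dt = 0 with C > 0 fixes R* = (predator death rate)/(RC coefficient) — independent of the other coefficients.
With the change, R* = 0.634/0.00555 = 114; it rises from 73.1.

R* ≈ 114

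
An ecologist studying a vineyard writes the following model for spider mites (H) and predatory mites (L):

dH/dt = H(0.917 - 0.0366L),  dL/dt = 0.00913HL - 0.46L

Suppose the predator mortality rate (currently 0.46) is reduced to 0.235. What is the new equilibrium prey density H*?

H* ≈ 25.7

At the interior fixed point, setting dL/dt = 0 with L > 0 fixes H* = (predator death rate)/(HL coefficient) — independent of the other coefficients.
With the change, H* = 0.235/0.00913 = 25.7; it falls from 50.4.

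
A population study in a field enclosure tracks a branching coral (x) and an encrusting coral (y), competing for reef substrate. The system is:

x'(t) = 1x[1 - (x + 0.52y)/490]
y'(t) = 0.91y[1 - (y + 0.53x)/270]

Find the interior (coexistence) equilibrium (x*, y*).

Setting both brackets to zero gives the nullclines x + 0.52y = 490 and 0.53x + y = 270.
Substituting y = 270 - 0.53x into the first: x(1 - 0.52·0.53) = 490 - 0.52·270.
So x* = 350/0.724 = 483, and then y* = 270 - 0.53·483 = 14.2.

x* ≈ 483, y* ≈ 14.2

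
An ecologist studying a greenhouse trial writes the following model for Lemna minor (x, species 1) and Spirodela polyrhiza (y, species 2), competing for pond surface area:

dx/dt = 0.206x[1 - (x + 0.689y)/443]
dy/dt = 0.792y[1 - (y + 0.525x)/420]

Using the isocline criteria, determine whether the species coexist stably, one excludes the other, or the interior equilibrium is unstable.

stable coexistence

Compare the nullcline intercepts: K1/α12 = 443/0.689 = 643 > K2 = 420; K2/α21 = 420/0.525 = 800 > K1 = 443.
Since both inequalities hold, each species can invade when rare, so the interior equilibrium is stable.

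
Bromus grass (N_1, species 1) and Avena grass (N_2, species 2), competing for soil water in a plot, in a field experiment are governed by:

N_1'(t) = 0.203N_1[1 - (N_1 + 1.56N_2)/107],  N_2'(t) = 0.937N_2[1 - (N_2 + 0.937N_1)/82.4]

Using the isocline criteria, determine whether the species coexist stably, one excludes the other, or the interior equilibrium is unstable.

unstable coexistence (outcome depends on initial conditions)

Compare the nullcline intercepts: K1/α12 = 107/1.56 = 68.6 < K2 = 82.4; K2/α21 = 82.4/0.937 = 87.9 < K1 = 107.
Since both are reversed, neither can invade when rare; the interior point is a saddle.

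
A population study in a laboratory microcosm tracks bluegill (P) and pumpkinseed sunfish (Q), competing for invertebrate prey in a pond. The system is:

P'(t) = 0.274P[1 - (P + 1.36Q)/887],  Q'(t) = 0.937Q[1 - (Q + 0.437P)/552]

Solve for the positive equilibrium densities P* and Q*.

Setting both brackets to zero gives the nullclines P + 1.36Q = 887 and 0.437P + Q = 552.
Substituting Q = 552 - 0.437P into the first: P(1 - 1.36·0.437) = 887 - 1.36·552.
So P* = 136/0.406 = 336, and then Q* = 552 - 0.437·336 = 405.

P* ≈ 336, Q* ≈ 405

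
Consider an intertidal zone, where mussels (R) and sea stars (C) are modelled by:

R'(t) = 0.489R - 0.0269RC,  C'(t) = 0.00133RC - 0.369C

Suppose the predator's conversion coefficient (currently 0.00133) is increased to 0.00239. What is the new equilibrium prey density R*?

At the interior fixed point, setting dC/dt = 0 with C > 0 fixes R* = (predator death rate)/(RC coefficient) — independent of the other coefficients.
With the change, R* = 0.369/0.00239 = 154; it falls from 277.

R* ≈ 154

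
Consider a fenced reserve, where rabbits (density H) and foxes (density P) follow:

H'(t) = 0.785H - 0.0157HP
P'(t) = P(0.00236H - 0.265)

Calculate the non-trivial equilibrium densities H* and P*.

H* ≈ 112, P* ≈ 50

Set dP/dt = 0 with P > 0: 0.00236H - 0.265 = 0, so H* = 0.265/0.00236 = 112.
Set dH/dt = 0 with H > 0: 0.785 - 0.0157P = 0, so P* = 0.785/0.0157 = 50.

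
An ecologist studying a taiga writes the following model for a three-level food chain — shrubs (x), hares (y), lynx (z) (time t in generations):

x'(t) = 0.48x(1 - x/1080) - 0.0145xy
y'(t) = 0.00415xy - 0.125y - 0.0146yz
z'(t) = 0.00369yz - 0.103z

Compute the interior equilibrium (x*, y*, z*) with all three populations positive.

From dz/dt = 0: 0.00369y* = 0.103, so y* = 27.9.
From dx/dt = 0: 0.48(1 - x*/1080) = 0.0145·27.9, giving x* = 1080·(1 - 0.843) = 169.
From dy/dt = 0: 0.00415·169 - 0.125 = 0.0146z*, so z* = 0.578/0.0146 = 39.6.

x* ≈ 169, y* ≈ 27.9, z* ≈ 39.6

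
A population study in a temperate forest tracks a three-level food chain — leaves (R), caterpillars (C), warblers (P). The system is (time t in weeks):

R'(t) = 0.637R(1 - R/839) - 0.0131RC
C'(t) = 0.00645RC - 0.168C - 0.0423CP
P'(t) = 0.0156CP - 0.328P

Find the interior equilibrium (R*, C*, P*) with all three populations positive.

R* ≈ 476, C* ≈ 21, P* ≈ 68.6

From dP/dt = 0: 0.0156C* = 0.328, so C* = 21.
From dR/dt = 0: 0.637(1 - R*/839) = 0.0131·21, giving R* = 839·(1 - 0.432) = 476.
From dC/dt = 0: 0.00645·476 - 0.168 = 0.0423P*, so P* = 2.9/0.0423 = 68.6.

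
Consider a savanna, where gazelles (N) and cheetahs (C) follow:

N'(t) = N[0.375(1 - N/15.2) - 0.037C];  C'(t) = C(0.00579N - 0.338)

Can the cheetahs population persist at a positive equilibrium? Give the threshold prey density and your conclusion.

Threshold N = 58.4; K < 58.4, so no, the predator goes extinct.

The predator equation gives dC/dt > 0 only when N > 0.338/0.00579 = 58.4.
Without the predator, N → K = 15.2. Since 15.2 < 58.4, the predator cannot invade.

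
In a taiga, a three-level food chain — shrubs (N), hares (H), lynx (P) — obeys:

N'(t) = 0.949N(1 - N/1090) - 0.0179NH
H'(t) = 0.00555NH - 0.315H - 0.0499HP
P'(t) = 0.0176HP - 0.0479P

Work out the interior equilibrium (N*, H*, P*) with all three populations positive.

From dP/dt = 0: 0.0176H* = 0.0479, so H* = 2.72.
From dN/dt = 0: 0.949(1 - N*/1090) = 0.0179·2.72, giving N* = 1090·(1 - 0.0513) = 1030.
From dH/dt = 0: 0.00555·1030 - 0.315 = 0.0499P*, so P* = 5.42/0.0499 = 109.

N* ≈ 1030, H* ≈ 2.72, P* ≈ 109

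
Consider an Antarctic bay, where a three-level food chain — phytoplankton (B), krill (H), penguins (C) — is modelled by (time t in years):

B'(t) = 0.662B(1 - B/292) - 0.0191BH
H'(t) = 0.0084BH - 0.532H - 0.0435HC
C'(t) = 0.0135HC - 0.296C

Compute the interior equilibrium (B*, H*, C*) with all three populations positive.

B* ≈ 107, H* ≈ 21.9, C* ≈ 8.49

From dC/dt = 0: 0.0135H* = 0.296, so H* = 21.9.
From dB/dt = 0: 0.662(1 - B*/292) = 0.0191·21.9, giving B* = 292·(1 - 0.633) = 107.
From dH/dt = 0: 0.0084·107 - 0.532 = 0.0435C*, so C* = 0.369/0.0435 = 8.49.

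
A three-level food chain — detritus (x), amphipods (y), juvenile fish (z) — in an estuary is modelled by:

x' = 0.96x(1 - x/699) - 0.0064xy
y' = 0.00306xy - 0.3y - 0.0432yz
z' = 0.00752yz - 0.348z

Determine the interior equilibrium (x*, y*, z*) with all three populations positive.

x* ≈ 483, y* ≈ 46.3, z* ≈ 27.3

From dz/dt = 0: 0.00752y* = 0.348, so y* = 46.3.
From dx/dt = 0: 0.96(1 - x*/699) = 0.0064·46.3, giving x* = 699·(1 - 0.309) = 483.
From dy/dt = 0: 0.00306·483 - 0.3 = 0.0432z*, so z* = 1.18/0.0432 = 27.3.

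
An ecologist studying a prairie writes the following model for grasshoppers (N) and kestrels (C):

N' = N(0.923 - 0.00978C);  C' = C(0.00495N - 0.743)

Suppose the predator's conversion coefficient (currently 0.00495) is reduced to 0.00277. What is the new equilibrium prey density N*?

At the interior fixed point, setting dC/dt = 0 with C > 0 fixes N* = (predator death rate)/(NC coefficient) — independent of the other coefficients.
With the change, N* = 0.743/0.00277 = 268; it rises from 150.

N* ≈ 268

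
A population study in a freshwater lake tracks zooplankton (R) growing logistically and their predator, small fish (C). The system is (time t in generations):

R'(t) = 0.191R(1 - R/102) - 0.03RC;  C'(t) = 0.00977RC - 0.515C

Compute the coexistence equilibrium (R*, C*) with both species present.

From dC/dt = 0 with C > 0: 0.00977R* = 0.515, so R* = 52.7.
Substitute into dR/dt = 0: 0.191(1 - 52.7/102) = 0.03C*.
The bracket is 0.483, giving C* = 0.0923/0.03 = 3.08.

R* ≈ 52.7, C* ≈ 3.08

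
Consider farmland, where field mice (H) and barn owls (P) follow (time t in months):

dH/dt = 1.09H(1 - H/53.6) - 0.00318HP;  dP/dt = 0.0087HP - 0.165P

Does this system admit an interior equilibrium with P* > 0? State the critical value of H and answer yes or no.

The predator equation gives dP/dt > 0 only when H > 0.165/0.0087 = 19.
Without the predator, H → K = 53.6. Since 53.6 > 19, the predator can invade and persist.

Threshold H = 19; K > 19, so yes, the predator persists.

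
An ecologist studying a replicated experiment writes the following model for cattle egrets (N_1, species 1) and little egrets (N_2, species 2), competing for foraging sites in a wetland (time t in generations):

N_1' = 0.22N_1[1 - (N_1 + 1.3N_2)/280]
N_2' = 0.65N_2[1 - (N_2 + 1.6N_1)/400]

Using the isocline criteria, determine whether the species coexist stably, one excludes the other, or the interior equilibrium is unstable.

unstable coexistence (outcome depends on initial conditions)

Compare the nullcline intercepts: K1/α12 = 280/1.3 = 215 < K2 = 400; K2/α21 = 400/1.6 = 250 < K1 = 280.
Since both are reversed, neither can invade when rare; the interior point is a saddle.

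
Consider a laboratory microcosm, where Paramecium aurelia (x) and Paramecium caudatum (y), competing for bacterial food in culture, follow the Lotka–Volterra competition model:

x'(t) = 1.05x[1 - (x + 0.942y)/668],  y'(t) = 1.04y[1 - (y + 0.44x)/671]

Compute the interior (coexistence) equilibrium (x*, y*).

x* ≈ 61.3, y* ≈ 644

Setting both brackets to zero gives the nullclines x + 0.942y = 668 and 0.44x + y = 671.
Substituting y = 671 - 0.44x into the first: x(1 - 0.942·0.44) = 668 - 0.942·671.
So x* = 35.9/0.586 = 61.3, and then y* = 671 - 0.44·61.3 = 644.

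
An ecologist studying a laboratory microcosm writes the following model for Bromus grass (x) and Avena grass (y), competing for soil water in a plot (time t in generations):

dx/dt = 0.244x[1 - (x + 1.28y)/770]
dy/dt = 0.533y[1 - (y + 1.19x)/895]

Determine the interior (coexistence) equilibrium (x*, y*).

Setting both brackets to zero gives the nullclines x + 1.28y = 770 and 1.19x + y = 895.
Substituting y = 895 - 1.19x into the first: x(1 - 1.28·1.19) = 770 - 1.28·895.
So x* = -376/-0.523 = 718, and then y* = 895 - 1.19·718 = 40.7.

x* ≈ 718, y* ≈ 40.7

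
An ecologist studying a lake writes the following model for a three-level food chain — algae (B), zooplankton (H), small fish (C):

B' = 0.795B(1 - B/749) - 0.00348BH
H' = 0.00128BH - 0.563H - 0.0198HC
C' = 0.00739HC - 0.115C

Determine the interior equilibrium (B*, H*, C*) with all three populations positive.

B* ≈ 698, H* ≈ 15.6, C* ≈ 16.7

From dC/dt = 0: 0.00739H* = 0.115, so H* = 15.6.
From dB/dt = 0: 0.795(1 - B*/749) = 0.00348·15.6, giving B* = 749·(1 - 0.0681) = 698.
From dH/dt = 0: 0.00128·698 - 0.563 = 0.0198C*, so C* = 0.33/0.0198 = 16.7.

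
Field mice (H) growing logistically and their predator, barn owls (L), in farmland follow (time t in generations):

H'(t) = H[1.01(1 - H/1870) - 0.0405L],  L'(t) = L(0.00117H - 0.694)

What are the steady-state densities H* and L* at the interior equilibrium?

H* ≈ 593, L* ≈ 17

From dL/dt = 0 with L > 0: 0.00117H* = 0.694, so H* = 593.
Substitute into dH/dt = 0: 1.01(1 - 593/1870) = 0.0405L*.
The bracket is 0.683, giving L* = 0.69/0.0405 = 17.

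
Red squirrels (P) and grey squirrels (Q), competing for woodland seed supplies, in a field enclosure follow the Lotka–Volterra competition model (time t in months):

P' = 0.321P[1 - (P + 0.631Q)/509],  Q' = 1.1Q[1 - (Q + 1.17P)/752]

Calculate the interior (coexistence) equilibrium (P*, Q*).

P* ≈ 132, Q* ≈ 598

Setting both brackets to zero gives the nullclines P + 0.631Q = 509 and 1.17P + Q = 752.
Substituting Q = 752 - 1.17P into the first: P(1 - 0.631·1.17) = 509 - 0.631·752.
So P* = 34.5/0.262 = 132, and then Q* = 752 - 1.17·132 = 598.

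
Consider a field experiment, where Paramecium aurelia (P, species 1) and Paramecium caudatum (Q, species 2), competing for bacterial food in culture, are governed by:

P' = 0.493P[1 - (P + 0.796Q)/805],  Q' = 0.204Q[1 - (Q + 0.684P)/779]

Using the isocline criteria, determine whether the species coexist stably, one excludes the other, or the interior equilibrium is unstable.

Compare the nullcline intercepts: K1/α12 = 805/0.796 = 1010 > K2 = 779; K2/α21 = 779/0.684 = 1140 > K1 = 805.
Since both inequalities hold, each species can invade when rare, so the interior equilibrium is stable.

stable coexistence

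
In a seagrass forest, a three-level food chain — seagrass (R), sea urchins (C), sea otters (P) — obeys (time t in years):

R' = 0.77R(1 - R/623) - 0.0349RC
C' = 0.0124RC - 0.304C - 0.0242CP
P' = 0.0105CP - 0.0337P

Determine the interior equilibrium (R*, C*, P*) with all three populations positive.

R* ≈ 532, C* ≈ 3.21, P* ≈ 260

From dP/dt = 0: 0.0105C* = 0.0337, so C* = 3.21.
From dR/dt = 0: 0.77(1 - R*/623) = 0.0349·3.21, giving R* = 623·(1 - 0.145) = 532.
From dC/dt = 0: 0.0124·532 - 0.304 = 0.0242P*, so P* = 6.3/0.0242 = 260.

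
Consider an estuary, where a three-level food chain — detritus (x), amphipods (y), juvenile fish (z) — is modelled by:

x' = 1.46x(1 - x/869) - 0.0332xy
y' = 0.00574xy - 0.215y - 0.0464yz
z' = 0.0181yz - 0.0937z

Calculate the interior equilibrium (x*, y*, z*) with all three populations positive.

x* ≈ 767, y* ≈ 5.18, z* ≈ 90.2

From dz/dt = 0: 0.0181y* = 0.0937, so y* = 5.18.
From dx/dt = 0: 1.46(1 - x*/869) = 0.0332·5.18, giving x* = 869·(1 - 0.118) = 767.
From dy/dt = 0: 0.00574·767 - 0.215 = 0.0464z*, so z* = 4.19/0.0464 = 90.2.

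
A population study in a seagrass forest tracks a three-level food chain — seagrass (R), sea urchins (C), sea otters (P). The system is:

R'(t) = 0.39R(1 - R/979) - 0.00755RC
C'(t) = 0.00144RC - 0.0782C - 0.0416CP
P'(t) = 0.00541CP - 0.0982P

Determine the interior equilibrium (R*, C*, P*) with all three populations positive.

From dP/dt = 0: 0.00541C* = 0.0982, so C* = 18.2.
From dR/dt = 0: 0.39(1 - R*/979) = 0.00755·18.2, giving R* = 979·(1 - 0.351) = 635.
From dC/dt = 0: 0.00144·635 - 0.0782 = 0.0416P*, so P* = 0.836/0.0416 = 20.1.

R* ≈ 635, C* ≈ 18.2, P* ≈ 20.1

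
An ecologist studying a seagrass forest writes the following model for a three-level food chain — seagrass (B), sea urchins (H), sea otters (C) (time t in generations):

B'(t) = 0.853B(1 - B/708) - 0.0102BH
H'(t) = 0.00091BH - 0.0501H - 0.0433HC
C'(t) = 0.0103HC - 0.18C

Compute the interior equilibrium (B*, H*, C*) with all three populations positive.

B* ≈ 560, H* ≈ 17.5, C* ≈ 10.6

From dC/dt = 0: 0.0103H* = 0.18, so H* = 17.5.
From dB/dt = 0: 0.853(1 - B*/708) = 0.0102·17.5, giving B* = 708·(1 - 0.209) = 560.
From dH/dt = 0: 0.00091·560 - 0.0501 = 0.0433C*, so C* = 0.46/0.0433 = 10.6.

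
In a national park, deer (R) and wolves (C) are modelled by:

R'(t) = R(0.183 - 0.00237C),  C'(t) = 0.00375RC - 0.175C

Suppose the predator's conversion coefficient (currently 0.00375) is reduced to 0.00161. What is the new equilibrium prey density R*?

At the interior fixed point, setting dC/dt = 0 with C > 0 fixes R* = (predator death rate)/(RC coefficient) — independent of the other coefficients.
With the change, R* = 0.175/0.00161 = 109; it rises from 46.7.

R* ≈ 109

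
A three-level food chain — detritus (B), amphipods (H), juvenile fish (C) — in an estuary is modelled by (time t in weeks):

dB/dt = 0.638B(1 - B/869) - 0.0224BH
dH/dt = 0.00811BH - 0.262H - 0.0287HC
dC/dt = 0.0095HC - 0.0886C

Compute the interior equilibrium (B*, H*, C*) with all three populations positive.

B* ≈ 584, H* ≈ 9.33, C* ≈ 156

From dC/dt = 0: 0.0095H* = 0.0886, so H* = 9.33.
From dB/dt = 0: 0.638(1 - B*/869) = 0.0224·9.33, giving B* = 869·(1 - 0.327) = 584.
From dH/dt = 0: 0.00811·584 - 0.262 = 0.0287C*, so C* = 4.48/0.0287 = 156.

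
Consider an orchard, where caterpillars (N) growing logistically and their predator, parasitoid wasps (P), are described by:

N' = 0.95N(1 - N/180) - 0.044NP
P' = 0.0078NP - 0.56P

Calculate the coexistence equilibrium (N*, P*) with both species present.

N* ≈ 71.8, P* ≈ 13

From dP/dt = 0 with P > 0: 0.0078N* = 0.56, so N* = 71.8.
Substitute into dN/dt = 0: 0.95(1 - 71.8/180) = 0.044P*.
The bracket is 0.601, giving P* = 0.571/0.044 = 13.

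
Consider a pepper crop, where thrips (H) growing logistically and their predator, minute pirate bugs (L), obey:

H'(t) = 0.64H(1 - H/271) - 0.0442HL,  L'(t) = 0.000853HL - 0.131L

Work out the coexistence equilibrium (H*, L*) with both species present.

From dL/dt = 0 with L > 0: 0.000853H* = 0.131, so H* = 154.
Substitute into dH/dt = 0: 0.64(1 - 154/271) = 0.0442L*.
The bracket is 0.433, giving L* = 0.277/0.0442 = 6.27.

H* ≈ 154, L* ≈ 6.27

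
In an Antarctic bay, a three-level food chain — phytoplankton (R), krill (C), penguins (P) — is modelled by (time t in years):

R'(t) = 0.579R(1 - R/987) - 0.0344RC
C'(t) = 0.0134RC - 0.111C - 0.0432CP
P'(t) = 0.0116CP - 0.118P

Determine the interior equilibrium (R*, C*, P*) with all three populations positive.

R* ≈ 390, C* ≈ 10.2, P* ≈ 119

From dP/dt = 0: 0.0116C* = 0.118, so C* = 10.2.
From dR/dt = 0: 0.579(1 - R*/987) = 0.0344·10.2, giving R* = 987·(1 - 0.604) = 390.
From dC/dt = 0: 0.0134·390 - 0.111 = 0.0432P*, so P* = 5.12/0.0432 = 119.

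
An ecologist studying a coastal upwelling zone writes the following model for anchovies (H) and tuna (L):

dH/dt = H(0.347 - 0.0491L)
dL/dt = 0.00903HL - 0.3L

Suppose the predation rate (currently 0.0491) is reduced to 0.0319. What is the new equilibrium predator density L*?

L* ≈ 10.9

At the interior fixed point, setting dH/dt = 0 with H > 0 fixes L* = (prey growth rate)/(HL coefficient) — independent of the other coefficients.
With the change, L* = 0.347/0.0319 = 10.9; it rises from 7.07.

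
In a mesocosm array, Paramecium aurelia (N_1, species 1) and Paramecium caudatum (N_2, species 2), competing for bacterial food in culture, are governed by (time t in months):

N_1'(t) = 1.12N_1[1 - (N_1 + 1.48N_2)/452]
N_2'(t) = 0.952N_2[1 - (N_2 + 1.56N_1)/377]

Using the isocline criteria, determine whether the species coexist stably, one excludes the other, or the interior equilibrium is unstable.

unstable coexistence (outcome depends on initial conditions)

Compare the nullcline intercepts: K1/α12 = 452/1.48 = 305 < K2 = 377; K2/α21 = 377/1.56 = 242 < K1 = 452.
Since both are reversed, neither can invade when rare; the interior point is a saddle.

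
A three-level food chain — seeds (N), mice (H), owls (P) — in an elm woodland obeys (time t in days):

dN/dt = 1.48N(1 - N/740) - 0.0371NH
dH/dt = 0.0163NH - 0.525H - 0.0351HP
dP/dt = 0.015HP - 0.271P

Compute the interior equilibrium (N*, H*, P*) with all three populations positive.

From dP/dt = 0: 0.015H* = 0.271, so H* = 18.1.
From dN/dt = 0: 1.48(1 - N*/740) = 0.0371·18.1, giving N* = 740·(1 - 0.453) = 405.
From dH/dt = 0: 0.0163·405 - 0.525 = 0.0351P*, so P* = 6.07/0.0351 = 173.

N* ≈ 405, H* ≈ 18.1, P* ≈ 173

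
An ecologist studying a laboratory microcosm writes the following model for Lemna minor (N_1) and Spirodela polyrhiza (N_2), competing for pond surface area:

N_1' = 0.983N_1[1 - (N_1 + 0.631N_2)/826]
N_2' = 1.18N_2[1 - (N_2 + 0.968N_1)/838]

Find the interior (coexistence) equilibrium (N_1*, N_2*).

N_1* ≈ 764, N_2* ≈ 98.7

Setting both brackets to zero gives the nullclines N_1 + 0.631N_2 = 826 and 0.968N_1 + N_2 = 838.
Substituting N_2 = 838 - 0.968N_1 into the first: N_1(1 - 0.631·0.968) = 826 - 0.631·838.
So N_1* = 297/0.389 = 764, and then N_2* = 838 - 0.968·764 = 98.7.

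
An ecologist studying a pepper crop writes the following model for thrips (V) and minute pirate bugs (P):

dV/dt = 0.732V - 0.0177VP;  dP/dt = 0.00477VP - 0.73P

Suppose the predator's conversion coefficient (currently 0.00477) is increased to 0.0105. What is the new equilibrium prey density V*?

At the interior fixed point, setting dP/dt = 0 with P > 0 fixes V* = (predator death rate)/(VP coefficient) — independent of the other coefficients.
With the change, V* = 0.73/0.0105 = 69.5; it falls from 153.

V* ≈ 69.5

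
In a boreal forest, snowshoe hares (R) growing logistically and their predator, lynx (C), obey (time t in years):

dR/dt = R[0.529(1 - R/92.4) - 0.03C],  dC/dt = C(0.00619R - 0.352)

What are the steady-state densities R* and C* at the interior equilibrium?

R* ≈ 56.9, C* ≈ 6.78

From dC/dt = 0 with C > 0: 0.00619R* = 0.352, so R* = 56.9.
Substitute into dR/dt = 0: 0.529(1 - 56.9/92.4) = 0.03C*.
The bracket is 0.385, giving C* = 0.203/0.03 = 6.78.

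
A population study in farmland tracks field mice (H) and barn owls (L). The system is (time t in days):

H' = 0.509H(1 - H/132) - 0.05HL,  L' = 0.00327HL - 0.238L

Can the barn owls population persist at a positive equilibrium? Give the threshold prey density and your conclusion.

The predator equation gives dL/dt > 0 only when H > 0.238/0.00327 = 72.8.
Without the predator, H → K = 132. Since 132 > 72.8, the predator can invade and persist.

Threshold H = 72.8; K > 72.8, so yes, the predator persists.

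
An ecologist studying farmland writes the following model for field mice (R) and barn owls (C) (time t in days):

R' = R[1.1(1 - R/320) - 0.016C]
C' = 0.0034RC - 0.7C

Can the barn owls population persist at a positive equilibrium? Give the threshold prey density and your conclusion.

Threshold R = 206; K > 206, so yes, the predator persists.

The predator equation gives dC/dt > 0 only when R > 0.7/0.0034 = 206.
Without the predator, R → K = 320. Since 320 > 206, the predator can invade and persist.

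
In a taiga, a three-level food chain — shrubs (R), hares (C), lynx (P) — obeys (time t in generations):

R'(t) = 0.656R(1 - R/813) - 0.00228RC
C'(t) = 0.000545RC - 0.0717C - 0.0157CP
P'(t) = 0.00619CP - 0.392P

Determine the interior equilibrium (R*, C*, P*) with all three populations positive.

R* ≈ 634, C* ≈ 63.3, P* ≈ 17.4

From dP/dt = 0: 0.00619C* = 0.392, so C* = 63.3.
From dR/dt = 0: 0.656(1 - R*/813) = 0.00228·63.3, giving R* = 813·(1 - 0.22) = 634.
From dC/dt = 0: 0.000545·634 - 0.0717 = 0.0157P*, so P* = 0.274/0.0157 = 17.4.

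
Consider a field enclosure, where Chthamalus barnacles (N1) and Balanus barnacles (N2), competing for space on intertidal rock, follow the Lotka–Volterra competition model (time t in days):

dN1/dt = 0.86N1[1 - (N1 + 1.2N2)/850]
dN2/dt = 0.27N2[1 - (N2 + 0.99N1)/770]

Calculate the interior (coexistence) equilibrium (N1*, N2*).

Setting both brackets to zero gives the nullclines N1 + 1.2N2 = 850 and 0.99N1 + N2 = 770.
Substituting N2 = 770 - 0.99N1 into the first: N1(1 - 1.2·0.99) = 850 - 1.2·770.
So N1* = -74/-0.188 = 394, and then N2* = 770 - 0.99·394 = 380.

N1* ≈ 394, N2* ≈ 380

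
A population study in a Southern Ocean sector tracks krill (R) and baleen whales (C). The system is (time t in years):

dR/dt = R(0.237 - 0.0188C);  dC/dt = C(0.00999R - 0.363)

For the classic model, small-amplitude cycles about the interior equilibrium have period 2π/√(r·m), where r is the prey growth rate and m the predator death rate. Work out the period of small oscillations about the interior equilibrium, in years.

Here r = 0.237 and m = 0.363, so r·m = 0.086.
ω = √0.086 = 0.293 per year, hence T = 2π/ω ≈ 21.4 years.

T ≈ 21.4 years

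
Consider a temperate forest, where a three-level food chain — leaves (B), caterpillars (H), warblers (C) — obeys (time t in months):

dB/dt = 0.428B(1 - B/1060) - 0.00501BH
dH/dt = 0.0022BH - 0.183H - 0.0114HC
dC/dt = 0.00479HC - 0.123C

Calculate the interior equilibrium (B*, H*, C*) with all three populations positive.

From dC/dt = 0: 0.00479H* = 0.123, so H* = 25.7.
From dB/dt = 0: 0.428(1 - B*/1060) = 0.00501·25.7, giving B* = 1060·(1 - 0.301) = 741.
From dH/dt = 0: 0.0022·741 - 0.183 = 0.0114C*, so C* = 1.45/0.0114 = 127.

B* ≈ 741, H* ≈ 25.7, C* ≈ 127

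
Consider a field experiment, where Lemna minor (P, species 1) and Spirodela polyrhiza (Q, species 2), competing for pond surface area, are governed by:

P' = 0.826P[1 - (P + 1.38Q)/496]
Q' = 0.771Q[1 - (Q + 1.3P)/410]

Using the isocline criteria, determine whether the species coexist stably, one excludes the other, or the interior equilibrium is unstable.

unstable coexistence (outcome depends on initial conditions)

Compare the nullcline intercepts: K1/α12 = 496/1.38 = 359 < K2 = 410; K2/α21 = 410/1.3 = 315 < K1 = 496.
Since both are reversed, neither can invade when rare; the interior point is a saddle.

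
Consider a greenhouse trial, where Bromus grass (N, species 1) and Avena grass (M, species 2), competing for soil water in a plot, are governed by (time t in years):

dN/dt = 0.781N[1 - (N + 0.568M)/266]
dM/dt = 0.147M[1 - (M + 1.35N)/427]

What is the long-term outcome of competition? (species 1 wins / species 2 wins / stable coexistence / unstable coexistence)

stable coexistence

Compare the nullcline intercepts: K1/α12 = 266/0.568 = 468 > K2 = 427; K2/α21 = 427/1.35 = 316 > K1 = 266.
Since both inequalities hold, each species can invade when rare, so the interior equilibrium is stable.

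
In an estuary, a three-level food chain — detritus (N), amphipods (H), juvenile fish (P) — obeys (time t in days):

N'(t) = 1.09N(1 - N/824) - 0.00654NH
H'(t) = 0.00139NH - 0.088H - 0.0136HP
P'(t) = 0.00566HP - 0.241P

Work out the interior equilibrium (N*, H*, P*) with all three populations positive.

From dP/dt = 0: 0.00566H* = 0.241, so H* = 42.6.
From dN/dt = 0: 1.09(1 - N*/824) = 0.00654·42.6, giving N* = 824·(1 - 0.255) = 613.
From dH/dt = 0: 0.00139·613 - 0.088 = 0.0136P*, so P* = 0.765/0.0136 = 56.2.

N* ≈ 613, H* ≈ 42.6, P* ≈ 56.2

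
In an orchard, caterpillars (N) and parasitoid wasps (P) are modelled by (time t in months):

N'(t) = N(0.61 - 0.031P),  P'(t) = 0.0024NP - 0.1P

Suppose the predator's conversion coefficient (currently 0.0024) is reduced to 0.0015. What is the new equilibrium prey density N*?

At the interior fixed point, setting dP/dt = 0 with P > 0 fixes N* = (predator death rate)/(NP coefficient) — independent of the other coefficients.
With the change, N* = 0.1/0.0015 = 66.7; it rises from 41.7.

N* ≈ 66.7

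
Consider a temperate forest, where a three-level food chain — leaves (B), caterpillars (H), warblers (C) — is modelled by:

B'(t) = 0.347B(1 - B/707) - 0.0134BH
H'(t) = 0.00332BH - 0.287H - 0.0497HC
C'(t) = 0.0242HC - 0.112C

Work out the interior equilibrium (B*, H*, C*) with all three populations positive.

From dC/dt = 0: 0.0242H* = 0.112, so H* = 4.63.
From dB/dt = 0: 0.347(1 - B*/707) = 0.0134·4.63, giving B* = 707·(1 - 0.179) = 581.
From dH/dt = 0: 0.00332·581 - 0.287 = 0.0497C*, so C* = 1.64/0.0497 = 33.

B* ≈ 581, H* ≈ 4.63, C* ≈ 33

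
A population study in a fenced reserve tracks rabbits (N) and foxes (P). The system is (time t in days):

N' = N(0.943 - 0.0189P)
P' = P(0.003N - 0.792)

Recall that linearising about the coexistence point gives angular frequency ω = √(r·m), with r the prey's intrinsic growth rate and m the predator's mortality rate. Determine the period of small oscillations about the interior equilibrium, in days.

Here r = 0.943 and m = 0.792, so r·m = 0.747.
ω = √0.747 = 0.864 per day, hence T = 2π/ω ≈ 7.27 days.

T ≈ 7.27 days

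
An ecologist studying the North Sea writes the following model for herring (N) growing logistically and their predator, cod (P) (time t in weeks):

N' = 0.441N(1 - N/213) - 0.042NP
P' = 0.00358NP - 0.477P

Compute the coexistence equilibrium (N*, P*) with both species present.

From dP/dt = 0 with P > 0: 0.00358N* = 0.477, so N* = 133.
Substitute into dN/dt = 0: 0.441(1 - 133/213) = 0.042P*.
The bracket is 0.374, giving P* = 0.165/0.042 = 3.93.

N* ≈ 133, P* ≈ 3.93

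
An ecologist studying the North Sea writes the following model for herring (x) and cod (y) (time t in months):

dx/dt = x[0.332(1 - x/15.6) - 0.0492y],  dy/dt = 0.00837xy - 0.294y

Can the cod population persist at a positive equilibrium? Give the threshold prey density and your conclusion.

Threshold x = 35.1; K < 35.1, so no, the predator goes extinct.

The predator equation gives dy/dt > 0 only when x > 0.294/0.00837 = 35.1.
Without the predator, x → K = 15.6. Since 15.6 < 35.1, the predator cannot invade.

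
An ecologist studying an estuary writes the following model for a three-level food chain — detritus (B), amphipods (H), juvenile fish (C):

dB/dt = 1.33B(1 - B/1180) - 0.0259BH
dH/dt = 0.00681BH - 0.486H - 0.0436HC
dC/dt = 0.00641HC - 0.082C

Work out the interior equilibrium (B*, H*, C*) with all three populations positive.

B* ≈ 886, H* ≈ 12.8, C* ≈ 127

From dC/dt = 0: 0.00641H* = 0.082, so H* = 12.8.
From dB/dt = 0: 1.33(1 - B*/1180) = 0.0259·12.8, giving B* = 1180·(1 - 0.249) = 886.
From dH/dt = 0: 0.00681·886 - 0.486 = 0.0436C*, so C* = 5.55/0.0436 = 127.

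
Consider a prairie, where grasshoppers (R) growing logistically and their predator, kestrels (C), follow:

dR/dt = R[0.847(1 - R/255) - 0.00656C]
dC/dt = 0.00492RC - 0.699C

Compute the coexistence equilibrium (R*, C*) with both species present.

R* ≈ 142, C* ≈ 57.2

From dC/dt = 0 with C > 0: 0.00492R* = 0.699, so R* = 142.
Substitute into dR/dt = 0: 0.847(1 - 142/255) = 0.00656C*.
The bracket is 0.443, giving C* = 0.375/0.00656 = 57.2.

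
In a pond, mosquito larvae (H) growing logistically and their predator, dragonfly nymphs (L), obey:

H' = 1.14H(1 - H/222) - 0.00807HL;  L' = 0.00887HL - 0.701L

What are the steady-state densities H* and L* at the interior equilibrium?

From dL/dt = 0 with L > 0: 0.00887H* = 0.701, so H* = 79.
Substitute into dH/dt = 0: 1.14(1 - 79/222) = 0.00807L*.
The bracket is 0.644, giving L* = 0.734/0.00807 = 91.

H* ≈ 79, L* ≈ 91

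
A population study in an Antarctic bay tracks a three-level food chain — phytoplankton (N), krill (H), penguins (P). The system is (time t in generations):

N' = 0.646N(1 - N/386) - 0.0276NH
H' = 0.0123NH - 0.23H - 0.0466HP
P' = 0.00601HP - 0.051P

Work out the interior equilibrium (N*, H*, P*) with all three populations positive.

From dP/dt = 0: 0.00601H* = 0.051, so H* = 8.49.
From dN/dt = 0: 0.646(1 - N*/386) = 0.0276·8.49, giving N* = 386·(1 - 0.363) = 246.
From dH/dt = 0: 0.0123·246 - 0.23 = 0.0466P*, so P* = 2.8/0.0466 = 60.

N* ≈ 246, H* ≈ 8.49, P* ≈ 60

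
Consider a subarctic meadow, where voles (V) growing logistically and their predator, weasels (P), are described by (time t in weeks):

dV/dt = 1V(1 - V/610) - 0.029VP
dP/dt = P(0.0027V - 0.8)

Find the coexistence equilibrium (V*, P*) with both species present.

V* ≈ 296, P* ≈ 17.7

From dP/dt = 0 with P > 0: 0.0027V* = 0.8, so V* = 296.
Substitute into dV/dt = 0: 1(1 - 296/610) = 0.029P*.
The bracket is 0.514, giving P* = 0.514/0.029 = 17.7.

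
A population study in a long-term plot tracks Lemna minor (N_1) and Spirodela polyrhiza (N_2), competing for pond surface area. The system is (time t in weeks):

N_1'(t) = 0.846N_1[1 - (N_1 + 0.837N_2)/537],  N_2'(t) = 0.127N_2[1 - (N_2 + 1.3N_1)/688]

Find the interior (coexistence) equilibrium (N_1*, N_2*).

Setting both brackets to zero gives the nullclines N_1 + 0.837N_2 = 537 and 1.3N_1 + N_2 = 688.
Substituting N_2 = 688 - 1.3N_1 into the first: N_1(1 - 0.837·1.3) = 537 - 0.837·688.
So N_1* = -38.9/-0.0881 = 441, and then N_2* = 688 - 1.3·441 = 115.

N_1* ≈ 441, N_2* ≈ 115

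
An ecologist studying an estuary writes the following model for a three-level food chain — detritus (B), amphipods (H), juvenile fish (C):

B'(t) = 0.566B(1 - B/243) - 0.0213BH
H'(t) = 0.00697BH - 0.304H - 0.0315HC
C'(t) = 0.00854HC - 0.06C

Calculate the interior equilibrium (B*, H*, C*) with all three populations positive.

B* ≈ 179, H* ≈ 7.03, C* ≈ 29.9

From dC/dt = 0: 0.00854H* = 0.06, so H* = 7.03.
From dB/dt = 0: 0.566(1 - B*/243) = 0.0213·7.03, giving B* = 243·(1 - 0.264) = 179.
From dH/dt = 0: 0.00697·179 - 0.304 = 0.0315C*, so C* = 0.942/0.0315 = 29.9.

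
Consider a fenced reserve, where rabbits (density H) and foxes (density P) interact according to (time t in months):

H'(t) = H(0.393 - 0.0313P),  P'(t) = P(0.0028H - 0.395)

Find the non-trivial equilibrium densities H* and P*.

Set dP/dt = 0 with P > 0: 0.0028H - 0.395 = 0, so H* = 0.395/0.0028 = 141.
Set dH/dt = 0 with H > 0: 0.393 - 0.0313P = 0, so P* = 0.393/0.0313 = 12.6.

H* ≈ 141, P* ≈ 12.6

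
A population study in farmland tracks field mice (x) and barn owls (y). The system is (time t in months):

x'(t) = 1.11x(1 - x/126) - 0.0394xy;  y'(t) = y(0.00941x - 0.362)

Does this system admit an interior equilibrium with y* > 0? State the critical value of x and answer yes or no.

The predator equation gives dy/dt > 0 only when x > 0.362/0.00941 = 38.5.
Without the predator, x → K = 126. Since 126 > 38.5, the predator can invade and persist.

Threshold x = 38.5; K > 38.5, so yes, the predator persists.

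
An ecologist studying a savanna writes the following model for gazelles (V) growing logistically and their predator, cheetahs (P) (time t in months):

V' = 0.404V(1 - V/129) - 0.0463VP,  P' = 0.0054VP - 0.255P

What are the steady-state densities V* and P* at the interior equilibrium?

V* ≈ 47.2, P* ≈ 5.53

From dP/dt = 0 with P > 0: 0.0054V* = 0.255, so V* = 47.2.
Substitute into dV/dt = 0: 0.404(1 - 47.2/129) = 0.0463P*.
The bracket is 0.634, giving P* = 0.256/0.0463 = 5.53.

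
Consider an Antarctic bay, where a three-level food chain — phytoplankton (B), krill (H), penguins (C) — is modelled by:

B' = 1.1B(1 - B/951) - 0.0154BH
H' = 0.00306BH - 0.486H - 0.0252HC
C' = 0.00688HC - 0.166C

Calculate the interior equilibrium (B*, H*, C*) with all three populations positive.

B* ≈ 630, H* ≈ 24.1, C* ≈ 57.2

From dC/dt = 0: 0.00688H* = 0.166, so H* = 24.1.
From dB/dt = 0: 1.1(1 - B*/951) = 0.0154·24.1, giving B* = 951·(1 - 0.338) = 630.
From dH/dt = 0: 0.00306·630 - 0.486 = 0.0252C*, so C* = 1.44/0.0252 = 57.2.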